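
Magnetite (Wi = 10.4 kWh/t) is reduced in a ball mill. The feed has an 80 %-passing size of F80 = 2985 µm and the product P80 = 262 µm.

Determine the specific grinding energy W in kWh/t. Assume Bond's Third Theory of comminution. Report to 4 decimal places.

Bond:  W = 10 Wi (1/√P − 1/√F)
1/√262 = 0.061780;  1/√2985 = 0.018303
W = 10·10.4·(0.061780 − 0.018303) = 4.5216 kWh/t

W = 4.5216 kWh/t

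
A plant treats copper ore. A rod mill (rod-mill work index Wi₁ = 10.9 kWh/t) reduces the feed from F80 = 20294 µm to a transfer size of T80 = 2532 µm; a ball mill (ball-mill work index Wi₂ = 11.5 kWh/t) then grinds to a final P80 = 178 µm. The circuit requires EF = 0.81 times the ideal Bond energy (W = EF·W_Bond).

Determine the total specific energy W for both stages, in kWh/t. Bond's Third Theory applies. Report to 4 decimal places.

W = 6.2655 kWh/t

Bond: W = 10·Wi·(1/√P80 − 1/√F80)
Stage 1 (20294→2532 µm, Wi₁=10.9): W₁ = 10·10.9·(0.019873 − 0.007020) = 1.4010 kWh/t
Stage 2 (2532→178 µm, Wi₂=11.5): W₂ = 10·11.5·(0.074953 − 0.019873) = 6.3342 kWh/t
W = W₁ + W₂ = 1.4010 + 6.3342 = 7.7352 kWh/t
With EF = 0.81: W = 7.7352·0.81 = 6.2655 kWh/t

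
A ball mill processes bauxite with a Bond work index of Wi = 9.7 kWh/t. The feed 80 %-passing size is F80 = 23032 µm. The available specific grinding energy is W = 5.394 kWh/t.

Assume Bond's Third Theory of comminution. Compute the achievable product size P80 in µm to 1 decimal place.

W = 10·Wi·(P80^(-½) − F80^(-½))
⇒ 1/√P80 = W/(10·Wi) + 1/√F80
  = 5.3940/(10·9.7) + 1/√23032 = 0.055608 + 0.006589 = 0.062197
P80 = (1/0.062197)² = 16.0778² = 258.50 µm

P80 = 258.5 µm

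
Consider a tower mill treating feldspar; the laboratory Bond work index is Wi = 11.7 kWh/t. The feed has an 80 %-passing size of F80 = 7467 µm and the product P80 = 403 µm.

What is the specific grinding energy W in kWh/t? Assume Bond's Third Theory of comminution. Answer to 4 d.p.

W = 4.4742 kWh/t

W = 10·Wi·(P80^(-½) − F80^(-½))
1/√403 = 0.049814;  1/√7467 = 0.011572
W = 10·11.7·(0.049814 − 0.011572) = 4.4742 kWh/t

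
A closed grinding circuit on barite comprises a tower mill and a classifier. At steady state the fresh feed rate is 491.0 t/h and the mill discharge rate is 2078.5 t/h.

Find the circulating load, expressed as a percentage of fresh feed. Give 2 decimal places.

M = F + R at steady state, so:
R = M − F = 2078.5 − 491.0 = 1587.5 t/h
CL = 100·R/F = 100·1587.5/491.0 = 323.32 %

CL = 323.32 %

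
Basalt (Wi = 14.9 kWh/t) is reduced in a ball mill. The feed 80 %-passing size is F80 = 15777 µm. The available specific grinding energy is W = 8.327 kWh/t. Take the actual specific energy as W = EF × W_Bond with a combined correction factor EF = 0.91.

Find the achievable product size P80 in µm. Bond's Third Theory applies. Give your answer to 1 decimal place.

W = 10 Wi (P80^-0.5 − F80^-0.5)
W_Bond = W / EF = 8.327 / 0.91 = 9.1505 kWh/t
P80^(−½) = W_Bond/(10 Wi) + F80^(−½)
  = 9.1505/(10·14.9) + 1/√15777 = 0.061413 + 0.007961 = 0.069374
P80 = (1/0.069374)² = 14.4145² = 207.78 µm

P80 = 207.8 µm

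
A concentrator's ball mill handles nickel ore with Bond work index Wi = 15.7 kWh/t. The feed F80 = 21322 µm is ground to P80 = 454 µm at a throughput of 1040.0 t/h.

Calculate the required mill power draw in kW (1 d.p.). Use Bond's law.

W = 10 Wi (P80^-0.5 − F80^-0.5)
W = 10·15.7·(1/√454 − 1/√21322) = 10·15.7·(0.040084) = 6.2932 kWh/t
Power = W × throughput = 6.2932 kWh/t × 1040.0 t/h = 6544.9 kW

P = 6544.9 kW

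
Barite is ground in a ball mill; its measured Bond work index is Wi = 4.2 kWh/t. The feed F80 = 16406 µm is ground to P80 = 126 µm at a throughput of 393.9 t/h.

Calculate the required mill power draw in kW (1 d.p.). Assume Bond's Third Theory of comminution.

W = 10·Wi·(P80^(-½) − F80^(-½))
W = 10·4.2·(1/√126 − 1/√16406) = 10·4.2·(0.081280) = 3.4138 kWh/t
P_mill = W·ṁ = 3.4138·393.9 = 1344.7 kW

P = 1344.7 kW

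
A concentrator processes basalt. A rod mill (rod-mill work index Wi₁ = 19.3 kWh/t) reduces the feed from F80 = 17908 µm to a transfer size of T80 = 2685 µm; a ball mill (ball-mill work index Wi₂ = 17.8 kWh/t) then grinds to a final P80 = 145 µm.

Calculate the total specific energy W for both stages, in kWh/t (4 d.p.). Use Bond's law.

Bond: W = 10·Wi·(1/√P80 − 1/√F80)
Stage 1 (17908→2685 µm, Wi₁=19.3): W₁ = 10·19.3·(0.019299 − 0.007473) = 2.2824 kWh/t
Stage 2 (2685→145 µm, Wi₂=17.8): W₂ = 10·17.8·(0.083045 − 0.019299) = 11.3469 kWh/t
W = W₁ + W₂ = 2.2824 + 11.3469 = 13.6293 kWh/t

W = 13.6293 kWh/t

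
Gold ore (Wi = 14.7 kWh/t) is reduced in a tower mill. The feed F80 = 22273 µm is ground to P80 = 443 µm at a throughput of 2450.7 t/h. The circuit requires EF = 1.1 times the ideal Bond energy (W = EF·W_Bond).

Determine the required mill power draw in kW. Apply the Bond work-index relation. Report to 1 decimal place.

W = 10 Wi / √P80 − 10 Wi / √F80
W = 10·14.7·(1/√443 − 1/√22273) = 10·14.7·(0.040811) = 5.9992 kWh/t
Corrected W = EF·W_Bond = 1.1·5.9992 = 6.5991 kWh/t
Mill draw = 6.5991 × 2450.7 = 16172.5 kW

P = 16172.5 kW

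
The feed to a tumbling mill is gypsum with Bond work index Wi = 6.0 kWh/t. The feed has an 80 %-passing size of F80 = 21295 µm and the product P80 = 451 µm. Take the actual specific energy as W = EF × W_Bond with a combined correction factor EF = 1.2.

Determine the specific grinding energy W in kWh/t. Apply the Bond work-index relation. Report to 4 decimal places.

W = 10·Wi·[P80^(−½) − F80^(−½)]
1/√451 = 0.047088;  1/√21295 = 0.006853
W = 10·6.0·(0.047088 − 0.006853) = 2.4141 kWh/t
With EF = 1.2: W = 2.4141·1.2 = 2.8970 kWh/t

W = 2.8970 kWh/t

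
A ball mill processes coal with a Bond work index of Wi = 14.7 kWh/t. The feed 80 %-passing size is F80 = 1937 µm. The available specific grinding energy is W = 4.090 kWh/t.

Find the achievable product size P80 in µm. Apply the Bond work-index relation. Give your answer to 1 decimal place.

P80 = 391.4 µm

Bond:  W = 10 Wi (1/√P − 1/√F)
⇒ 1/√P80 = W/(10 Wi) + 1/√F80
  = 4.0900/(10·14.7) + 1/√1937 = 0.027823 + 0.022721 = 0.050545
P80 = (1/0.050545)² = 19.7845² = 391.43 µm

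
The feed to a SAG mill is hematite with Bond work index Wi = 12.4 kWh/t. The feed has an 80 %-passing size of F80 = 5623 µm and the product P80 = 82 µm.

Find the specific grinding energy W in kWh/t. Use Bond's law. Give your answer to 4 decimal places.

W = 10·Wi·(P80^(-½) − F80^(-½))
1/√82 = 0.110432;  1/√5623 = 0.013336
W = 10·12.4·(0.110432 − 0.013336) = 12.0399 kWh/t

W = 12.0399 kWh/t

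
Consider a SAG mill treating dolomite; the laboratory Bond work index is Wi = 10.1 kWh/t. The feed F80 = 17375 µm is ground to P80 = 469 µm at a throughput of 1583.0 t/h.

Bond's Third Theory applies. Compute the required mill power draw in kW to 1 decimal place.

P = 6169.8 kW

W = 10·Wi·(P80^(-½) − F80^(-½))
W = 10·10.1·(1/√469 − 1/√17375) = 10·10.1·(0.038589) = 3.8975 kWh/t
P = W·T = 3.8975·1583.0 = 6169.8 kW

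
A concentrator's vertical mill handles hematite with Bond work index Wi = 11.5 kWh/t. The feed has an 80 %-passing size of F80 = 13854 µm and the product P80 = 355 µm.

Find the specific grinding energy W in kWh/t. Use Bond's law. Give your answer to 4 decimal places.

W = 5.1265 kWh/t

W = 10·Wi·[P80^(−½) − F80^(−½)]
1/√355 = 0.053074;  1/√13854 = 0.008496
W = 10·11.5·(0.053074 − 0.008496) = 5.1265 kWh/t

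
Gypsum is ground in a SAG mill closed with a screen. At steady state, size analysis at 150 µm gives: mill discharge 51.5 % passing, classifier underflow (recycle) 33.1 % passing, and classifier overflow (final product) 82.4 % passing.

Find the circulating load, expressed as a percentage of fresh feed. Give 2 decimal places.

Classifier node, passing 150 µm:
Fd + Rd = Ru + Fo ⇒ R/F = (o−d)/(d−u)
r = (82.4 − 51.5)/(51.5 − 33.1) = 30.9/18.4 = 1.6793
CL = 100·r = 167.93 %

CL = 167.93 %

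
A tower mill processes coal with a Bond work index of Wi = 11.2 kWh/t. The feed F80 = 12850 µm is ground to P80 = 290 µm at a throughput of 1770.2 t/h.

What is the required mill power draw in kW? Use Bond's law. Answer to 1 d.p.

W_Bond = 10·Wi·(1/√P₈₀ − 1/√F₈₀)
W = 10·11.2·(1/√290 − 1/√12850) = 10·11.2·(0.049900) = 5.5888 kWh/t
P = W·T = 5.5888·1770.2 = 9893.4 kW

P = 9893.4 kW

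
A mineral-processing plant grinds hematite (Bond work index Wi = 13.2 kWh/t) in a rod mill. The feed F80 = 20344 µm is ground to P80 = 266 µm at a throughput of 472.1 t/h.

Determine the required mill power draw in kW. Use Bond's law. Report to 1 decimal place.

W = 10 Wi / √P80 − 10 Wi / √F80
W = 10·13.2·(1/√266 − 1/√20344) = 10·13.2·(0.054303) = 7.1680 kWh/t
Power = W × throughput = 7.1680 kWh/t × 472.1 t/h = 3384.0 kW

P = 3384.0 kW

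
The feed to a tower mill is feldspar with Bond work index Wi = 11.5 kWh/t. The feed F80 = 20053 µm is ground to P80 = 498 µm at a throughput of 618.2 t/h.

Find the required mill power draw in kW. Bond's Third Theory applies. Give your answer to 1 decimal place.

P = 2683.7 kW

Bond: W = 10·Wi·(1/√P80 − 1/√F80)
W = 10·11.5·(1/√498 − 1/√20053) = 10·11.5·(0.037749) = 4.3412 kWh/t
Mill draw = 4.3412 × 618.2 = 2683.7 kW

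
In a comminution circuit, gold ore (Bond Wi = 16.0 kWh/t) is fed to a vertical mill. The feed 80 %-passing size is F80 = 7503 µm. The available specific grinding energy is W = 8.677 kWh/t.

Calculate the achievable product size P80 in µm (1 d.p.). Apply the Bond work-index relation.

Bond:  W = 10 Wi (1/√P − 1/√F)
⇒ 1/√P80 = W/(10·Wi) + 1/√F80
  = 8.6770/(10·16.0) + 1/√7503 = 0.054231 + 0.011545 = 0.065776
P80 = (1/0.065776)² = 15.2031² = 231.14 µm

P80 = 231.1 µm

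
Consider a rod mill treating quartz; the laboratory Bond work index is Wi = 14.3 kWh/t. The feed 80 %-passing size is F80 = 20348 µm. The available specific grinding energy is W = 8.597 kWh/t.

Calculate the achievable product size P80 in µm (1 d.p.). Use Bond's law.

P80 = 221.9 µm

W = 10 Wi (P80^-0.5 − F80^-0.5)
P80^(−½) = W/(10 Wi) + F80^(−½)
  = 8.5970/(10·14.3) + 1/√20348 = 0.060119 + 0.007010 = 0.067129
P80 = (1/0.067129)² = 14.8966² = 221.91 µm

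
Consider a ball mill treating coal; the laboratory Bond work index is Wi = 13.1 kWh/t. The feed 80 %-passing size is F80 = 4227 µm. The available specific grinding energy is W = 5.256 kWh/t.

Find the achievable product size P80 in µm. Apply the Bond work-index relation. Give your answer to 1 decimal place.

P80 = 324.6 µm

W = 10·Wi·(P80^(-½) − F80^(-½))
P80^(−½) = W/(10 Wi) + F80^(−½)
  = 5.2560/(10·13.1) + 1/√4227 = 0.040122 + 0.015381 = 0.055503
P80 = (1/0.055503)² = 18.0170² = 324.61 µm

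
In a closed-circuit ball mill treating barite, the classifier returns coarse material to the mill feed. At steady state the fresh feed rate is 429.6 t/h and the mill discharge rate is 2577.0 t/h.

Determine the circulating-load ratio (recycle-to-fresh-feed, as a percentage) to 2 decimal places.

CL = 499.86 %

Discharge = new feed + return, hence
R = M − F = 2577.0 − 429.6 = 2147.4 t/h
CL = 100·R/F = 100·2147.4/429.6 = 499.86 %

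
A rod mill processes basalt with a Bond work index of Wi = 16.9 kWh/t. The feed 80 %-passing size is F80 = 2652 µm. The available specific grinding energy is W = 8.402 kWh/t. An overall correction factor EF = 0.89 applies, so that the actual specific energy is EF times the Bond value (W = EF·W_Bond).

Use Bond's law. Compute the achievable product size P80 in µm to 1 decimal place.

P80 = 176.5 µm

W = 10·Wi·[P80^(−½) − F80^(−½)]
W_Bond = W / EF = 8.402 / 0.89 = 9.4404 kWh/t
P80^-0.5 = F80^-0.5 + W_Bond/(10 Wi)
  = 9.4404/(10·16.9) + 1/√2652 = 0.055861 + 0.019418 = 0.075279
P80 = (1/0.075279)² = 13.2839² = 176.46 µm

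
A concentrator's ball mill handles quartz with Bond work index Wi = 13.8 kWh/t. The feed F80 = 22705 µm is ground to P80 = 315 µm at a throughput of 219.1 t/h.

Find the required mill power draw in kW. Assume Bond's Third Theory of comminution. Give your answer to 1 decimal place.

W = 10 Wi (1/√P80 − 1/√F80)  [Bond]
W = 10·13.8·(1/√315 − 1/√22705) = 10·13.8·(0.049707) = 6.8596 kWh/t
Mill draw = 6.8596 × 219.1 = 1502.9 kW

P = 1502.9 kW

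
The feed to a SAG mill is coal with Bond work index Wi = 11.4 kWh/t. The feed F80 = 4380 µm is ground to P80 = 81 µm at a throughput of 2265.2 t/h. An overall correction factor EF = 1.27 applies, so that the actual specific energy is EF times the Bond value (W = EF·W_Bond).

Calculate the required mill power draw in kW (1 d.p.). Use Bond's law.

P = 31484.1 kW

W_Bond = 10·Wi·(1/√P₈₀ − 1/√F₈₀)
W = 10·11.4·(1/√81 − 1/√4380) = 10·11.4·(0.096001) = 10.9441 kWh/t
Apply correction: 10.9441 × 1.27 = 13.8990 kWh/t
Power = W × throughput = 13.8990 kWh/t × 2265.2 t/h = 31484.1 kW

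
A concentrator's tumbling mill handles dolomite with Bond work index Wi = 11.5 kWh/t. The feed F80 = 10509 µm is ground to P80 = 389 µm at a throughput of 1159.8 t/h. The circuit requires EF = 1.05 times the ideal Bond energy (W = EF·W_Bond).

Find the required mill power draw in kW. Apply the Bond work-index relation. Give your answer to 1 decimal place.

W = 10·Wi·[P80^(−½) − F80^(−½)]
W = 10·11.5·(1/√389 − 1/√10509) = 10·11.5·(0.040947) = 4.7089 kWh/t
Apply correction: 4.7089 × 1.05 = 4.9444 kWh/t
P_mill = W·ṁ = 4.9444·1159.8 = 5734.5 kW

P = 5734.5 kW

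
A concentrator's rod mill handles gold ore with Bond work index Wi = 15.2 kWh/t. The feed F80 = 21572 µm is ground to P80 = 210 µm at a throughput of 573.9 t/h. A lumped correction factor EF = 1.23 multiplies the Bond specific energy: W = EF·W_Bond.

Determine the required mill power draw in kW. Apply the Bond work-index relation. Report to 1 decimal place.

Bond:  W = 10 Wi (1/√P − 1/√F)
W = 10·15.2·(1/√210 − 1/√21572) = 10·15.2·(0.062198) = 9.4541 kWh/t
Corrected W = EF·W_Bond = 1.23·9.4541 = 11.6285 kWh/t
P_mill = W·ṁ = 11.6285·573.9 = 6673.6 kW

P = 6673.6 kW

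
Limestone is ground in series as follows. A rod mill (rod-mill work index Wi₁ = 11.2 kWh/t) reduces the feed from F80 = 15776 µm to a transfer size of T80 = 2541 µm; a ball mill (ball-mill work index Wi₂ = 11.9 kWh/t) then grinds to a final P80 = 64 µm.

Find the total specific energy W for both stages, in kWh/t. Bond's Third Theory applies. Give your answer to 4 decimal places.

W = 10 Wi (1/√P80 − 1/√F80)  [Bond]
Stage 1 (15776→2541 µm, Wi₁=11.2): W₁ = 10·11.2·(0.019838 − 0.007962) = 1.3302 kWh/t
Stage 2 (2541→64 µm, Wi₂=11.9): W₂ = 10·11.9·(0.125000 − 0.019838) = 12.5143 kWh/t
W = W₁ + W₂ = 1.3302 + 12.5143 = 13.8444 kWh/t

W = 13.8444 kWh/t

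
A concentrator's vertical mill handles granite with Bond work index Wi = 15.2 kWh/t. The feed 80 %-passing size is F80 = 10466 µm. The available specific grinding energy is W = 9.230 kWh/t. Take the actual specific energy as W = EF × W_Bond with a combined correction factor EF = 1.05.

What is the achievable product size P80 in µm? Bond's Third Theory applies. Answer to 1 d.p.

W = 10 Wi (P80^-0.5 − F80^-0.5)
W_Bond = W / EF = 9.230 / 1.05 = 8.7905 kWh/t
P80^(−½) = W_Bond/(10 Wi) + F80^(−½)
  = 8.7905/(10·15.2) + 1/√10466 = 0.057832 + 0.009775 = 0.067607
P80 = (1/0.067607)² = 14.7914² = 218.79 µm

P80 = 218.8 µm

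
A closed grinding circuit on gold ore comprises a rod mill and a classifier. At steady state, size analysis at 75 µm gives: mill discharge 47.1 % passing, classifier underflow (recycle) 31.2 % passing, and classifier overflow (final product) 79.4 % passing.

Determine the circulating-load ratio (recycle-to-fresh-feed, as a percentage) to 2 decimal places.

CL = 203.14 %

Classifier node, passing 75 µm:
Fd + Rd = Ru + Fo ⇒ R/F = (o−d)/(d−u)
r = (79.4 − 47.1)/(47.1 − 31.2) = 32.3/15.9 = 2.0314
CL = 100·r = 203.14 %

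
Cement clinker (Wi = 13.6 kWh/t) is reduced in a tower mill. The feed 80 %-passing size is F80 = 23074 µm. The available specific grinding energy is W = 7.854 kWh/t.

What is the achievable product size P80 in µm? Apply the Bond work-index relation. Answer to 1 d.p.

Bond: W = 10·Wi·(1/√P80 − 1/√F80)
1/√P80 = 1/√F80 + W/(10·Wi)
  = 7.8540/(10·13.6) + 1/√23074 = 0.057750 + 0.006583 = 0.064333
P80 = (1/0.064333)² = 15.5441² = 241.62 µm

P80 = 241.6 µm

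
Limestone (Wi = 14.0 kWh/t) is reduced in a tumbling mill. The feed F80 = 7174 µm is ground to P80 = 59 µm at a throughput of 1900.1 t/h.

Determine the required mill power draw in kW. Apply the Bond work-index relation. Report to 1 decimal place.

W = 10 Wi / √P80 − 10 Wi / √F80
W = 10·14.0·(1/√59 − 1/√7174) = 10·14.0·(0.118382) = 16.5735 kWh/t
Power = W × throughput = 16.5735 kWh/t × 1900.1 t/h = 31491.4 kW

P = 31491.4 kW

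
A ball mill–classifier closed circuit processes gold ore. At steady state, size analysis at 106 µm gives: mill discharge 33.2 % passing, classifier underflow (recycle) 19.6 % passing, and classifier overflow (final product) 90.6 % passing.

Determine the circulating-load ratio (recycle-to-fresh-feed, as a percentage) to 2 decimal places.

CL = 422.06 %

Mass balance on the −106 µm fraction:
(1+r)·d = r·u + o ⇒ r = (o−d)/(d−u)
r = (90.6 − 33.2)/(33.2 − 19.6) = 57.4/13.6 = 4.2206
CL = 100·r = 422.06 %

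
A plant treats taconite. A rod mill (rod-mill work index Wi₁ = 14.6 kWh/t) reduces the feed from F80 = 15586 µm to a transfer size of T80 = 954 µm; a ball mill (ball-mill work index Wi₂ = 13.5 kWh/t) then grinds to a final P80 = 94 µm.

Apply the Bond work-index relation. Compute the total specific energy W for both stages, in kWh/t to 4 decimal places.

W = 13.1109 kWh/t

W = 10 Wi (P80^-0.5 − F80^-0.5)
Stage 1 (15586→954 µm, Wi₁=14.6): W₁ = 10·14.6·(0.032376 − 0.008010) = 3.5575 kWh/t
Stage 2 (954→94 µm, Wi₂=13.5): W₂ = 10·13.5·(0.103142 − 0.032376) = 9.5534 kWh/t
W = W₁ + W₂ = 3.5575 + 9.5534 = 13.1109 kWh/t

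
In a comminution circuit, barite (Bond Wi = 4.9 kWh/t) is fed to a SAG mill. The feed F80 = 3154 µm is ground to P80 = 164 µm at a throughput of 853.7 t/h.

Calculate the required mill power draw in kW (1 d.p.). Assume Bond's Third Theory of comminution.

P = 2521.6 kW

W = 10·Wi·(P80^(-½) − F80^(-½))
W = 10·4.9·(1/√164 − 1/√3154) = 10·4.9·(0.060281) = 2.9538 kWh/t
P_mill = W·ṁ = 2.9538·853.7 = 2521.6 kW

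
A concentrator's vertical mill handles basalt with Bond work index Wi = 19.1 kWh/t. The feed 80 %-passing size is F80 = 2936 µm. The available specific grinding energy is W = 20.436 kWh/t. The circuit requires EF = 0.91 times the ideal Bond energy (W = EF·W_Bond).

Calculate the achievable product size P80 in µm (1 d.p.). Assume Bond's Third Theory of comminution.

P80 = 54.0 µm

W = 10·Wi·[P80^(−½) − F80^(−½)]
W_Bond = W / EF = 20.436 / 0.91 = 22.4571 kWh/t
1/√P80 = 1/√F80 + W_Bond/(10·Wi)
  = 22.4571/(10·19.1) + 1/√2936 = 0.117577 + 0.018455 = 0.136032
P80 = (1/0.136032)² = 7.3512² = 54.04 µm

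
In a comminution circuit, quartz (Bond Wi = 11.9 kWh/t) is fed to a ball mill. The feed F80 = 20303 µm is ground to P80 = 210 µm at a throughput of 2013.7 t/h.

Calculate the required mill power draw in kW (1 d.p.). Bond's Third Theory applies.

W = 10 Wi (P80^-0.5 − F80^-0.5)
W = 10·11.9·(1/√210 − 1/√20303) = 10·11.9·(0.061988) = 7.3766 kWh/t
P = W·T = 7.3766·2013.7 = 14854.3 kW

P = 14854.3 kW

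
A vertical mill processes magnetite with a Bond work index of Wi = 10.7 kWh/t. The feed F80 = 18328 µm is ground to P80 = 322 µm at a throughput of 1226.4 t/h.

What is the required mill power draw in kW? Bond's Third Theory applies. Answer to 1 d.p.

W = 10 Wi (P80^-0.5 − F80^-0.5)
W = 10·10.7·(1/√322 − 1/√18328) = 10·10.7·(0.048341) = 5.1725 kWh/t
P = W·T = 5.1725·1226.4 = 6343.6 kW

P = 6343.6 kW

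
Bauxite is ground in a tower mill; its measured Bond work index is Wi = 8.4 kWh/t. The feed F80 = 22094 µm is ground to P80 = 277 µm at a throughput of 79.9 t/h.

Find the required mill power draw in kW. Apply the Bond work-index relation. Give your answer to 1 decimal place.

Bond: W = 10·Wi·(1/√P80 − 1/√F80)
W = 10·8.4·(1/√277 − 1/√22094) = 10·8.4·(0.053357) = 4.4819 kWh/t
Power = W × throughput = 4.4819 kWh/t × 79.9 t/h = 358.1 kW

P = 358.1 kW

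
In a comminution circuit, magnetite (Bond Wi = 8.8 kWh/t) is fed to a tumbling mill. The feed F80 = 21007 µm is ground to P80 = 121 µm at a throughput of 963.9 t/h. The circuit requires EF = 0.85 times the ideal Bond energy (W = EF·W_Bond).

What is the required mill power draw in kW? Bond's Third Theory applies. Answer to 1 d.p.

P = 6057.1 kW

Bond:  W = 10 Wi (1/√P − 1/√F)
W = 10·8.8·(1/√121 − 1/√21007) = 10·8.8·(0.084010) = 7.3928 kWh/t
Corrected W = EF·W_Bond = 0.85·7.3928 = 6.2839 kWh/t
Mill draw = 6.2839 × 963.9 = 6057.1 kW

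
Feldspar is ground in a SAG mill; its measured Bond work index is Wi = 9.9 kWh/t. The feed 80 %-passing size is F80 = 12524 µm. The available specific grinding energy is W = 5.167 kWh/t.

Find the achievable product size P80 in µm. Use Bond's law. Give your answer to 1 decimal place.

W = 10 Wi (1/√P80 − 1/√F80)  [Bond]
⇒ 1/√P80 = W/(10·Wi) + 1/√F80
  = 5.1670/(10·9.9) + 1/√12524 = 0.052192 + 0.008936 = 0.061128
P80 = (1/0.061128)² = 16.3592² = 267.62 µm

P80 = 267.6 µm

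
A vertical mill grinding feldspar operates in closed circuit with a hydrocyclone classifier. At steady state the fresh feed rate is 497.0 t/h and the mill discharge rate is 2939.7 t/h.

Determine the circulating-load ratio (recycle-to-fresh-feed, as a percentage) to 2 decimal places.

Mill node: discharge = fresh + recycle.
R = M − F = 2939.7 − 497.0 = 2442.7 t/h
CL = 100·R/F = 100·2442.7/497.0 = 491.49 %

CL = 491.49 %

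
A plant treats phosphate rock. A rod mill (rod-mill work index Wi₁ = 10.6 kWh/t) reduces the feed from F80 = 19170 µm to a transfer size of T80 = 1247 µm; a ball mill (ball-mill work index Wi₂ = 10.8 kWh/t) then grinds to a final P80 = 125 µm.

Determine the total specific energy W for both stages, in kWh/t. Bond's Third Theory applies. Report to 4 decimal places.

W = 10·Wi·[P80^(−½) − F80^(−½)]
Stage 1 (19170→1247 µm, Wi₁=10.6): W₁ = 10·10.6·(0.028318 − 0.007223) = 2.2361 kWh/t
Stage 2 (1247→125 µm, Wi₂=10.8): W₂ = 10·10.8·(0.089443 − 0.028318) = 6.6014 kWh/t
W = W₁ + W₂ = 2.2361 + 6.6014 = 8.8376 kWh/t

W = 8.8376 kWh/t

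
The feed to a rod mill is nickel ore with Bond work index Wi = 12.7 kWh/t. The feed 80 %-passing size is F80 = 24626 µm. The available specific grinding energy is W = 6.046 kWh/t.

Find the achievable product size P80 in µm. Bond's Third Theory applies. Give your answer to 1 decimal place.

P80 = 343.2 µm

W_Bond = 10·Wi·(1/√P₈₀ − 1/√F₈₀)
1/√P80 = 1/√F80 + W/(10·Wi)
  = 6.0460/(10·12.7) + 1/√24626 = 0.047606 + 0.006372 = 0.053979
P80 = (1/0.053979)² = 18.5258² = 343.21 µm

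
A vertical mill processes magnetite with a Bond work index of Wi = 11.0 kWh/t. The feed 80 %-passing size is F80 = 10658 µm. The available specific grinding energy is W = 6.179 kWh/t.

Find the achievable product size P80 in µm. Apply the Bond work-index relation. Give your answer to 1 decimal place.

W = 10 Wi (P80^-0.5 − F80^-0.5)
⇒ 1/√P80 = W/(10·Wi) + 1/√F80
  = 6.1790/(10·11.0) + 1/√10658 = 0.056173 + 0.009686 = 0.065859
P80 = (1/0.065859)² = 15.1839² = 230.55 µm

P80 = 230.6 µm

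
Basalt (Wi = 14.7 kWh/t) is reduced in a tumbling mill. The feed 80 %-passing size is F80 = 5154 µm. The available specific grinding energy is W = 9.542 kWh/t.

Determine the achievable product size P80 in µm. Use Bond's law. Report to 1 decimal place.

Bond:  W = 10 Wi (1/√P − 1/√F)
P80^(−½) = W/(10 Wi) + F80^(−½)
  = 9.5420/(10·14.7) + 1/√5154 = 0.064912 + 0.013929 = 0.078841
P80 = (1/0.078841)² = 12.6838² = 160.88 µm

P80 = 160.9 µm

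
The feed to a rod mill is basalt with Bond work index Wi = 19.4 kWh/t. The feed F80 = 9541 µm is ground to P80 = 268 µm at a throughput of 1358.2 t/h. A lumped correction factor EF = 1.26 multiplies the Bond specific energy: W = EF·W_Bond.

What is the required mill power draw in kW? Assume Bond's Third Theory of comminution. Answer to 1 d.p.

Bond:  W = 10 Wi (1/√P − 1/√F)
W = 10·19.4·(1/√268 − 1/√9541) = 10·19.4·(0.050847) = 9.8643 kWh/t
W_actual = 1.26 × 9.8643 = 12.4290 kWh/t
Power = W × throughput = 12.4290 kWh/t × 1358.2 t/h = 16881.1 kW

P = 16881.1 kW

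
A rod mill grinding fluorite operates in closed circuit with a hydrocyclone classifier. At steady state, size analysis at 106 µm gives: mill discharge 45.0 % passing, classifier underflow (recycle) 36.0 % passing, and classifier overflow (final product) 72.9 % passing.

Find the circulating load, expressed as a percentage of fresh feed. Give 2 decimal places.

Let r = R/F. Size balance at 106 µm:
Fd + Rd = Ru + Fo ⇒ R/F = (o−d)/(d−u)
r = (72.9 − 45.0)/(45.0 − 36.0) = 27.9/9.0 = 3.1000
CL = 100·r = 310.00 %

CL = 310.00 %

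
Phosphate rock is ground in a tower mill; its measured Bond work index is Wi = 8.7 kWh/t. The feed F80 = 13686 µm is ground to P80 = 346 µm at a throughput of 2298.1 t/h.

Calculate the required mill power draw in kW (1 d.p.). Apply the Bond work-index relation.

P = 9039.5 kW

Bond: W = 10·Wi·(1/√P80 − 1/√F80)
W = 10·8.7·(1/√346 − 1/√13686) = 10·8.7·(0.045212) = 3.9335 kWh/t
Power = W × throughput = 3.9335 kWh/t × 2298.1 t/h = 9039.5 kW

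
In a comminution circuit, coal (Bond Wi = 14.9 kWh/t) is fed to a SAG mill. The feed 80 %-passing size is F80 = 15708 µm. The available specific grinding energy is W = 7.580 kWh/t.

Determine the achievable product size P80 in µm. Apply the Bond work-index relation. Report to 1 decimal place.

W = 10 Wi (P80^-0.5 − F80^-0.5)
P80^(−½) = W/(10 Wi) + F80^(−½)
  = 7.5800/(10·14.9) + 1/√15708 = 0.050872 + 0.007979 = 0.058851
P80 = (1/0.058851)² = 16.9920² = 288.73 µm

P80 = 288.7 µm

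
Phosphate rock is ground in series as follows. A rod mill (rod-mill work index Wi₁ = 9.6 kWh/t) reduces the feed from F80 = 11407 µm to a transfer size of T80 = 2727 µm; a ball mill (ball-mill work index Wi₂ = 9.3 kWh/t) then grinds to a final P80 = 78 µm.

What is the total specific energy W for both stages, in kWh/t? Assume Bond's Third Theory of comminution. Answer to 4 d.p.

W = 10 Wi (1/√P80 − 1/√F80)  [Bond]
Stage 1 (11407→2727 µm, Wi₁=9.6): W₁ = 10·9.6·(0.019149 − 0.009363) = 0.9395 kWh/t
Stage 2 (2727→78 µm, Wi₂=9.3): W₂ = 10·9.3·(0.113228 − 0.019149) = 8.7493 kWh/t
W = W₁ + W₂ = 0.9395 + 8.7493 = 9.6888 kWh/t

W = 9.6888 kWh/t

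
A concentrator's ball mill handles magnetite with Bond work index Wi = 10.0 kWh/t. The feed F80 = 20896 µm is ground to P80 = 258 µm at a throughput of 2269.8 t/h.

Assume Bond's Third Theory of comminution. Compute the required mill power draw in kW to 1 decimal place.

P = 12561.0 kW

Bond: W = 10·Wi·(1/√P80 − 1/√F80)
W = 10·10.0·(1/√258 − 1/√20896) = 10·10.0·(0.055339) = 5.5339 kWh/t
Mill draw = 5.5339 × 2269.8 = 12561.0 kW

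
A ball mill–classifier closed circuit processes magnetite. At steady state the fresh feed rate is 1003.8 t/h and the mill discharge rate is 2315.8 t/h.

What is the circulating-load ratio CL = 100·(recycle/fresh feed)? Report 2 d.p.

Mill node: discharge = fresh + recycle.
R = M − F = 2315.8 − 1003.8 = 1312.0 t/h
CL = 100·R/F = 100·1312.0/1003.8 = 130.70 %

CL = 130.70 %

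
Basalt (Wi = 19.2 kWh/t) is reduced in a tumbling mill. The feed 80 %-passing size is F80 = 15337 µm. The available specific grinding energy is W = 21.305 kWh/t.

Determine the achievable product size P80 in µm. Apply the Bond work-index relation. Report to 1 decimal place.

P80 = 70.6 µm

W = 10 Wi (1/√P80 − 1/√F80)  [Bond]
P80^(−½) = W/(10 Wi) + F80^(−½)
  = 21.3050/(10·19.2) + 1/√15337 = 0.110964 + 0.008075 = 0.119038
P80 = (1/0.119038)² = 8.4007² = 70.57 µm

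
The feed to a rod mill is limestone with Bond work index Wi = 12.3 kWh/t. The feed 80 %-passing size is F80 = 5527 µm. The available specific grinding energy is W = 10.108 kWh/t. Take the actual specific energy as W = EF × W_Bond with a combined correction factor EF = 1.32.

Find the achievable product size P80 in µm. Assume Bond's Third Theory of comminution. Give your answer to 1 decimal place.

P80 = 174.5 µm

W_Bond = 10·Wi·(1/√P₈₀ − 1/√F₈₀)
W_Bond = W / EF = 10.108 / 1.32 = 7.6576 kWh/t
1/√P80 = 1/√F80 + W_Bond/(10·Wi)
  = 7.6576/(10·12.3) + 1/√5527 = 0.062257 + 0.013451 = 0.075708
P80 = (1/0.075708)² = 13.2087² = 174.47 µm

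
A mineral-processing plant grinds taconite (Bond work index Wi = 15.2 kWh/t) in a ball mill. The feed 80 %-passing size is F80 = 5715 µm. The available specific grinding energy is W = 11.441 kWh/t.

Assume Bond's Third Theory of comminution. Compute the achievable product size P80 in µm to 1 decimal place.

P80 = 127.7 µm

W = 10 Wi / √P80 − 10 Wi / √F80
⇒ 1/√P80 = W/(10·Wi) + 1/√F80
  = 11.4410/(10·15.2) + 1/√5715 = 0.075270 + 0.013228 = 0.088498
P80 = (1/0.088498)² = 11.2997² = 127.68 µm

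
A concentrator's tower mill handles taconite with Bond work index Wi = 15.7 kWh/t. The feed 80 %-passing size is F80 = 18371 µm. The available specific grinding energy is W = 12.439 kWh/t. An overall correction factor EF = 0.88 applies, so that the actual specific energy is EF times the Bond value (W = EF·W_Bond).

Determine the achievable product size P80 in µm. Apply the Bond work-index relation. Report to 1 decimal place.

P80 = 105.4 µm

W = 10 Wi (P80^-0.5 − F80^-0.5)
W_Bond = W / EF = 12.439 / 0.88 = 14.1352 kWh/t
P80^-0.5 = F80^-0.5 + W_Bond/(10 Wi)
  = 14.1352/(10·15.7) + 1/√18371 = 0.090033 + 0.007378 = 0.097411
P80 = (1/0.097411)² = 10.2658² = 105.39 µm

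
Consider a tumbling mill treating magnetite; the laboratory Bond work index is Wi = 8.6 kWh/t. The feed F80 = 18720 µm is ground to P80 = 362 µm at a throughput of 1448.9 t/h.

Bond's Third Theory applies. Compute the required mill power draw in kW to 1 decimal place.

Bond: W = 10·Wi·(1/√P80 − 1/√F80)
W = 10·8.6·(1/√362 − 1/√18720) = 10·8.6·(0.045250) = 3.8915 kWh/t
P_mill = W·ṁ = 3.8915·1448.9 = 5638.4 kW

P = 5638.4 kW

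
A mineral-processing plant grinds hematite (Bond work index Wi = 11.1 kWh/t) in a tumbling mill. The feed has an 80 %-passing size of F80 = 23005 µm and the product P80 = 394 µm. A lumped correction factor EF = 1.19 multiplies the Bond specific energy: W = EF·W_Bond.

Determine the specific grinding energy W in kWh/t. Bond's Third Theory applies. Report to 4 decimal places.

W = 5.7837 kWh/t

W = 10·Wi·[P80^(−½) − F80^(−½)]
1/√394 = 0.050379;  1/√23005 = 0.006593
W = 10·11.1·(0.050379 − 0.006593) = 4.8603 kWh/t
Apply correction: 4.8603 × 1.19 = 5.7837 kWh/t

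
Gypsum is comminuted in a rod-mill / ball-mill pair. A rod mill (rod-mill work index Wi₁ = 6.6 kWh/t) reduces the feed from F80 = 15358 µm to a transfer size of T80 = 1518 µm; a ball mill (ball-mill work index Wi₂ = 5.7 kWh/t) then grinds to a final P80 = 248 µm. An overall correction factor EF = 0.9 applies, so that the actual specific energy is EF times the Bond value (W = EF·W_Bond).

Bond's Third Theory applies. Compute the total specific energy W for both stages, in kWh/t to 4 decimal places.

W = 10·Wi·(P80^(-½) − F80^(-½))
Stage 1 (15358→1518 µm, Wi₁=6.6): W₁ = 10·6.6·(0.025666 − 0.008069) = 1.1614 kWh/t
Stage 2 (1518→248 µm, Wi₂=5.7): W₂ = 10·5.7·(0.063500 − 0.025666) = 2.1565 kWh/t
W = W₁ + W₂ = 1.1614 + 2.1565 = 3.3179 kWh/t
W_actual = 0.9 × 3.3179 = 2.9861 kWh/t

W = 2.9861 kWh/t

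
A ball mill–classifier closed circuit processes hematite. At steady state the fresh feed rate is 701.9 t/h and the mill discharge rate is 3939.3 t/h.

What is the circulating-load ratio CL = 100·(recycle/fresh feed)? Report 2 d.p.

CL = 461.23 %

Discharge = new feed + return, hence
R = M − F = 3939.3 − 701.9 = 3237.4 t/h
CL = 100·R/F = 100·3237.4/701.9 = 461.23 %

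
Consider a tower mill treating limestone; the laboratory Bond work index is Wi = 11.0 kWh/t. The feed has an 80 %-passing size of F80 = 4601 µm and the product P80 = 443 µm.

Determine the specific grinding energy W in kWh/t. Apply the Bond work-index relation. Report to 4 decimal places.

W = 3.6046 kWh/t

W = 10 Wi (1/√P80 − 1/√F80)  [Bond]
1/√443 = 0.047511;  1/√4601 = 0.014743
W = 10·11.0·(0.047511 − 0.014743) = 3.6046 kWh/t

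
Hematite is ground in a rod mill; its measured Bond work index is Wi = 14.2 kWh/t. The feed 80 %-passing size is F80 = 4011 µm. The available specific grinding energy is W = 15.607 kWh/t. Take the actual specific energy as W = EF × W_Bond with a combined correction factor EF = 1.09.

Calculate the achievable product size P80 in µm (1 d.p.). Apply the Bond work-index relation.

W_Bond = 10·Wi·(1/√P₈₀ − 1/√F₈₀)
W_Bond = W / EF = 15.607 / 1.09 = 14.3183 kWh/t
P80^-0.5 = F80^-0.5 + W_Bond/(10 Wi)
  = 14.3183/(10·14.2) + 1/√4011 = 0.100833 + 0.015790 = 0.116623
P80 = (1/0.116623)² = 8.5746² = 73.52 µm

P80 = 73.5 µm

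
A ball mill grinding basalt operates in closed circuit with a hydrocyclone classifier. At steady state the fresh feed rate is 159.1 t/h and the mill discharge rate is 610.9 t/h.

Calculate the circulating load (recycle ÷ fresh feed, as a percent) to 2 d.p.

CL = 283.97 %

M = F + R at steady state, so:
R = M − F = 610.9 − 159.1 = 451.8 t/h
CL = 100·R/F = 100·451.8/159.1 = 283.97 %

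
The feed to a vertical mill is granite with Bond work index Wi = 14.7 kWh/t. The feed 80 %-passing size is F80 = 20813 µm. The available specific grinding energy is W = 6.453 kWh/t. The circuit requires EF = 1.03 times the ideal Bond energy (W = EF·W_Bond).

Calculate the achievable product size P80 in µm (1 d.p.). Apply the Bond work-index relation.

P80 = 407.3 µm

W = 10·Wi·[P80^(−½) − F80^(−½)]
W_Bond = W / EF = 6.453 / 1.03 = 6.2650 kWh/t
1/√P80 = 1/√F80 + W_Bond/(10·Wi)
  = 6.2650/(10·14.7) + 1/√20813 = 0.042619 + 0.006932 = 0.049551
P80 = (1/0.049551)² = 20.1812² = 407.28 µm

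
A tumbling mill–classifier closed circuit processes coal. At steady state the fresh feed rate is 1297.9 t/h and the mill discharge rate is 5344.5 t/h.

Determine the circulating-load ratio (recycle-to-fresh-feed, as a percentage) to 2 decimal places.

M = F + R at steady state, so:
R = M − F = 5344.5 − 1297.9 = 4046.6 t/h
CL = 100·R/F = 100·4046.6/1297.9 = 311.78 %

CL = 311.78 %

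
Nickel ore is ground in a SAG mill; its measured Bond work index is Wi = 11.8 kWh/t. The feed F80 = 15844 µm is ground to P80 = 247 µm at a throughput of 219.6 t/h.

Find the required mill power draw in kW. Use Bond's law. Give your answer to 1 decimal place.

P = 1442.9 kW

Bond: W = 10·Wi·(1/√P80 − 1/√F80)
W = 10·11.8·(1/√247 − 1/√15844) = 10·11.8·(0.055684) = 6.5707 kWh/t
Mill draw = 6.5707 × 219.6 = 1442.9 kW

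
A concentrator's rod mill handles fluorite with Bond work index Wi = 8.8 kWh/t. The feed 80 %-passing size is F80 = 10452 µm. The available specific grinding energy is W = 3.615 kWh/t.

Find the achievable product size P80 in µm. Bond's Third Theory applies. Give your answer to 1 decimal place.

W_Bond = 10·Wi·(1/√P₈₀ − 1/√F₈₀)
P80^-0.5 = F80^-0.5 + W/(10 Wi)
  = 3.6150/(10·8.8) + 1/√10452 = 0.041080 + 0.009781 = 0.050861
P80 = (1/0.050861)² = 19.6615² = 386.57 µm

P80 = 386.6 µm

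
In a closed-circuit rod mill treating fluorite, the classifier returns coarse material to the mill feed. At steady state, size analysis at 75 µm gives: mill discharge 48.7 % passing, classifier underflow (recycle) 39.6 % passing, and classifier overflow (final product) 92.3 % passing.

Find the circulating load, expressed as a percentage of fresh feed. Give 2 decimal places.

Classifier node, passing 75 µm:
d + r·d = r·u + o → r(d−u) = o−d
r = (92.3 − 48.7)/(48.7 − 39.6) = 43.6/9.1 = 4.7912
CL = 100·r = 479.12 %

CL = 479.12 %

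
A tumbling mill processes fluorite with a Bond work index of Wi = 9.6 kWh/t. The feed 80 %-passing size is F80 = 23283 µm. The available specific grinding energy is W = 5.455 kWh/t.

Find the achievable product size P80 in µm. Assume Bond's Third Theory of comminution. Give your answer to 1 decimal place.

P80 = 249.0 µm

W_Bond = 10·Wi·(1/√P₈₀ − 1/√F₈₀)
1/√P80 = 1/√F80 + W/(10·Wi)
  = 5.4550/(10·9.6) + 1/√23283 = 0.056823 + 0.006554 = 0.063377
P80 = (1/0.063377)² = 15.7787² = 248.97 µm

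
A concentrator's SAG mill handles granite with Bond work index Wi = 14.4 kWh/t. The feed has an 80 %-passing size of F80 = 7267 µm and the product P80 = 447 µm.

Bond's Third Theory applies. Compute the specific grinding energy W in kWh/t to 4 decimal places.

Bond: W = 10·Wi·(1/√P80 − 1/√F80)
1/√447 = 0.047298;  1/√7267 = 0.011731
W = 10·14.4·(0.047298 − 0.011731) = 5.1218 kWh/t

W = 5.1218 kWh/t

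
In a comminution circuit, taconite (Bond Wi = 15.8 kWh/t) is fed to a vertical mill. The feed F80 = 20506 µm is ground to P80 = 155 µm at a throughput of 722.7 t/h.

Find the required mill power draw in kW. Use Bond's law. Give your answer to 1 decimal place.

Bond:  W = 10 Wi (1/√P − 1/√F)
W = 10·15.8·(1/√155 − 1/√20506) = 10·15.8·(0.073339) = 11.5875 kWh/t
Power = W × throughput = 11.5875 kWh/t × 722.7 t/h = 8374.3 kW

P = 8374.3 kW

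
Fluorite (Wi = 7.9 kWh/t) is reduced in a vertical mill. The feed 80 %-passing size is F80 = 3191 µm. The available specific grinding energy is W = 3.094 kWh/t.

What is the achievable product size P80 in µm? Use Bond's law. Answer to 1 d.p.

Bond: W = 10·Wi·(1/√P80 − 1/√F80)
P80^(−½) = W/(10 Wi) + F80^(−½)
  = 3.0940/(10·7.9) + 1/√3191 = 0.039165 + 0.017703 = 0.056867
P80 = (1/0.056867)² = 17.5848² = 309.23 µm

P80 = 309.2 µm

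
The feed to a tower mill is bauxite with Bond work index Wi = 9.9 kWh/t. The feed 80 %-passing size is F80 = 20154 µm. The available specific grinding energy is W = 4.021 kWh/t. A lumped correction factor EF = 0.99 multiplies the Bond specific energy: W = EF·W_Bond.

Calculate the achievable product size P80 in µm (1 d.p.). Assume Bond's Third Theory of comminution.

W = 10 Wi (P80^-0.5 − F80^-0.5)
W_Bond = W / EF = 4.021 / 0.99 = 4.0616 kWh/t
P80^-0.5 = F80^-0.5 + W_Bond/(10 Wi)
  = 4.0616/(10·9.9) + 1/√20154 = 0.041026 + 0.007044 = 0.048070
P80 = (1/0.048070)² = 20.8028² = 432.76 µm

P80 = 432.8 µm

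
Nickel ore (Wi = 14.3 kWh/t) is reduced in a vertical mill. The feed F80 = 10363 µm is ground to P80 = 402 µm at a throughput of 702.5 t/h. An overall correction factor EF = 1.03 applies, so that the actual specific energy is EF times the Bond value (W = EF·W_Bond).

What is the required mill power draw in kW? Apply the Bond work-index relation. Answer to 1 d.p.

P = 4144.2 kW

W_Bond = 10·Wi·(1/√P₈₀ − 1/√F₈₀)
W = 10·14.3·(1/√402 − 1/√10363) = 10·14.3·(0.040052) = 5.7275 kWh/t
Apply correction: 5.7275 × 1.03 = 5.8993 kWh/t
Power = W × throughput = 5.8993 kWh/t × 702.5 t/h = 4144.2 kW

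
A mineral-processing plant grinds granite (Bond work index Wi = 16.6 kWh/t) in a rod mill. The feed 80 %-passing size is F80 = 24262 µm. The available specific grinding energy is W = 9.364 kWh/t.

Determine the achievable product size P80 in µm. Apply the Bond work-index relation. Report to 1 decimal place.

W = 10 Wi (1/√P80 − 1/√F80)  [Bond]
P80^(−½) = W/(10 Wi) + F80^(−½)
  = 9.3640/(10·16.6) + 1/√24262 = 0.056410 + 0.006420 = 0.062830
P80 = (1/0.062830)² = 15.9160² = 253.32 µm

P80 = 253.3 µm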